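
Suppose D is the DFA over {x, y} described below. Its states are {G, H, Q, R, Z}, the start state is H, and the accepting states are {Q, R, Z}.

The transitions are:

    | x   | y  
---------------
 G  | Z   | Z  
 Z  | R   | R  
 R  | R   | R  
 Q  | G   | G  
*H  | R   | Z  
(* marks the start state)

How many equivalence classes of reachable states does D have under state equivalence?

States {G,Q} cannot be reached from the start state, so discard them.
Start with accepting vs non-accepting: {R,Z} | {H}.
No further refinement is possible. Final partition (2 blocks): {R,Z} | {H}.

2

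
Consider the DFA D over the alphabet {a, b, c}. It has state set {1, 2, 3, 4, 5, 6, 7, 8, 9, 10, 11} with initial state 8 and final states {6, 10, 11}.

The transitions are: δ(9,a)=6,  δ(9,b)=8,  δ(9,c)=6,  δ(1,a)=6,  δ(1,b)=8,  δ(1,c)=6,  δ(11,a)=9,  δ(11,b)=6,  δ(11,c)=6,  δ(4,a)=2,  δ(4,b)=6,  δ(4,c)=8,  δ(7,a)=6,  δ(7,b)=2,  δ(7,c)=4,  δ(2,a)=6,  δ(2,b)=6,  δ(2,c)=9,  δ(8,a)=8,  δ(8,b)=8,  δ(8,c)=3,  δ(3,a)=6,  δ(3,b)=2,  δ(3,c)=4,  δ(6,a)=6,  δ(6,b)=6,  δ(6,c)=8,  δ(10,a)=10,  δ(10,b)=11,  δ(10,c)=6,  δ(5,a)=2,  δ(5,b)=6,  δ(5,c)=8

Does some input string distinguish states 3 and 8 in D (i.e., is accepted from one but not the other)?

Reachable states from the start: {2,3,4,6,8,9}. Unreachable: {1,5,7,10,11} — drop them.
Start with accepting vs non-accepting: {6} | {2,3,4,8,9}.
Split {2,3,4,8,9} by δ(·,a) → {2,3,9} and {4,8}.
Split {2,3,9} by δ(·,b) → {2} and {3} and {9}.
Split {4,8} by δ(·,a) → {4} and {8}.
Stable partition: {6} | {2} | {4} | {3} | {9} | {8} — 6 equivalence classes.
3 and 8 end up in different blocks, so they are distinguishable. For instance, the string 'a' is accepted from only 3.

Yes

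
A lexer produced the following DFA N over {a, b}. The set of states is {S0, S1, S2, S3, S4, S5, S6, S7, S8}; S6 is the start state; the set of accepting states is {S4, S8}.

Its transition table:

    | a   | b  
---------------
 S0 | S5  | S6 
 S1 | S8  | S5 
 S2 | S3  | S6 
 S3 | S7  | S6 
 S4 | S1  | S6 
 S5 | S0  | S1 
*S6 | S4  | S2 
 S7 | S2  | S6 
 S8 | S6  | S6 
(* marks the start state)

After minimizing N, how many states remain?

Every state is reachable, so we keep all 9.
P0 = {S4,S8} | {S0,S1,S2,S3,S5,S6,S7}.
Split {S0,S1,S2,S3,S5,S6,S7} by δ(·,a) → {S0,S2,S3,S5,S7} and {S1,S6}.
Stable partition: {S4,S8} | {S0,S2,S3,S5,S7} | {S1,S6} — 3 equivalence classes.

3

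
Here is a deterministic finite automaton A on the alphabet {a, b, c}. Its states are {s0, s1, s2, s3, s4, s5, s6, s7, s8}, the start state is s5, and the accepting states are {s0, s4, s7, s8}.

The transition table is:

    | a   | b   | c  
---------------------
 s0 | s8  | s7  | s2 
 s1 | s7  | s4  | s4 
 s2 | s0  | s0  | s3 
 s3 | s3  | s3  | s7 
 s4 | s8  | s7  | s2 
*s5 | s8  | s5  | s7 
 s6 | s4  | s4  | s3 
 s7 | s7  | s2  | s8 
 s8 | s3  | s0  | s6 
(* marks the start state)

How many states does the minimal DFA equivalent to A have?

6

Reachable states from the start: {s0,s2,s3,s4,s5,s6,s7,s8}. Unreachable: {s1} — drop them.
Initial partition by acceptance: {s0,s4,s7,s8} | {s2,s3,s5,s6}.
Split {s0,s4,s7,s8} by δ(·,a) → {s0,s4,s7} and {s8}.
Refine {s0,s4,s7} on symbol a: members go to different blocks, giving {s0,s4} and {s7}.
Refine {s2,s3,s5,s6} on symbol a: members go to different blocks, giving {s2,s6} and {s3} and {s5}.
The partition is now stable with 6 blocks: {s0,s4} | {s2,s6} | {s8} | {s7} | {s3} | {s5}.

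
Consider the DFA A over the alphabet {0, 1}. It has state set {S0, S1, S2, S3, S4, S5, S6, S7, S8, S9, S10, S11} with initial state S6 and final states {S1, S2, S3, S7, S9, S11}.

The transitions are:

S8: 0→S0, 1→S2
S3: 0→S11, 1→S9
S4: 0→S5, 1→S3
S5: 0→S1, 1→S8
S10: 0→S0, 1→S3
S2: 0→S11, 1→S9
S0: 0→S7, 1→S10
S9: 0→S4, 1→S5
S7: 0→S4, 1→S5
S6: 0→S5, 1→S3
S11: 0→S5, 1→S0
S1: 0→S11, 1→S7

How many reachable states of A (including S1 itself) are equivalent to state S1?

3

All states are reachable from the start state.
Initial partition by acceptance: {S1,S2,S3,S7,S9,S11} | {S0,S4,S5,S6,S8,S10}.
On input 0, block {S1,S2,S3,S7,S9,S11} splits into {S1,S2,S3} and {S7,S9,S11}.
On input 0, block {S0,S4,S5,S6,S8,S10} splits into {S4,S6,S8,S10} and {S0} and {S5}.
On input 0, block {S4,S6,S8,S10} splits into {S4,S6} and {S8,S10}.
Split {S7,S9,S11} by δ(·,0) → {S7,S9} and {S11}.
The partition is now stable with 7 blocks: {S1,S2,S3} | {S4,S6} | {S7,S9} | {S0} | {S5} | {S8,S10} | {S11}.
State S1 belongs to the block {S1,S2,S3}, which has 3 states.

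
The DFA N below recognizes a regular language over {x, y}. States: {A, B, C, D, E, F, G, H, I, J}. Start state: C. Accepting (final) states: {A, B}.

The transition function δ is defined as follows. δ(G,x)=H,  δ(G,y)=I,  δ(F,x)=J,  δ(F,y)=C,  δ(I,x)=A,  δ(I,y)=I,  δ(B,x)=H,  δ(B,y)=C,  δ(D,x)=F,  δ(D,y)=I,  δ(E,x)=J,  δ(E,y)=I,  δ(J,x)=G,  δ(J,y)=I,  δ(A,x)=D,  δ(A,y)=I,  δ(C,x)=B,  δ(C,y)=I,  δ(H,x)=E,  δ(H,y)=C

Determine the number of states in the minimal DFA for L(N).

3

Start with accepting vs non-accepting: {A,B} | {C,D,E,F,G,H,I,J}.
On input x, block {C,D,E,F,G,H,I,J} splits into {D,E,F,G,H,J} and {C,I}.
The partition is now stable with 3 blocks: {A,B} | {D,E,F,G,H,J} | {C,I}.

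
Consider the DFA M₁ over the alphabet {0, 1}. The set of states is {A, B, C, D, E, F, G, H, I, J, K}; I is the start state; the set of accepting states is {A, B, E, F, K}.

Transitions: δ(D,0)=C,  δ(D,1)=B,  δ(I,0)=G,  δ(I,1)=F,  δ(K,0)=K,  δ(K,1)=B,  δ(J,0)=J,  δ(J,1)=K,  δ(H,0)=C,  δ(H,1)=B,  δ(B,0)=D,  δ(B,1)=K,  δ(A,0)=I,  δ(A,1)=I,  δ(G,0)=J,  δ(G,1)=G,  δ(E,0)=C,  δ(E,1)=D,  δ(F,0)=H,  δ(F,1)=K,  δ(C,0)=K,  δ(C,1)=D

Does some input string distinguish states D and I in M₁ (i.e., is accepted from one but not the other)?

Reachable states from the start: {B,C,D,F,G,H,I,J,K}. Unreachable: {A,E} — drop them.
P0 = {B,F,K} | {C,D,G,H,I,J}.
On input 0, block {B,F,K} splits into {B,F} and {K}.
On input 0, block {C,D,G,H,I,J} splits into {D,G,H,I,J} and {C}.
On input 0, block {D,G,H,I,J} splits into {G,I,J} and {D,H}.
Split {G,I,J} by δ(·,1) → {G} and {I} and {J}.
Stable partition: {B,F} | {G} | {K} | {C} | {D,H} | {I} | {J} — 7 equivalence classes.
D and I end up in different blocks, so they are distinguishable. For instance, the string '00' is accepted from only D.

Yes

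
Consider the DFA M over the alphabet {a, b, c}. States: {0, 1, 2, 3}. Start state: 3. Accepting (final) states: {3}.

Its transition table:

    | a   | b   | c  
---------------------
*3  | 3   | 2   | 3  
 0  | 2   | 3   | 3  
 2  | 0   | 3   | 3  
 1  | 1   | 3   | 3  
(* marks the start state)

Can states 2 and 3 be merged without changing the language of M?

Reachable states from the start: {0,2,3}. Unreachable: {1} — drop them.
P0 = {3} | {0,2}.
Stable partition: {3} | {0,2} — 2 equivalence classes.
2 and 3 end up in different blocks, so they are distinguishable. For instance, the string 'ε' is accepted from only 3.

No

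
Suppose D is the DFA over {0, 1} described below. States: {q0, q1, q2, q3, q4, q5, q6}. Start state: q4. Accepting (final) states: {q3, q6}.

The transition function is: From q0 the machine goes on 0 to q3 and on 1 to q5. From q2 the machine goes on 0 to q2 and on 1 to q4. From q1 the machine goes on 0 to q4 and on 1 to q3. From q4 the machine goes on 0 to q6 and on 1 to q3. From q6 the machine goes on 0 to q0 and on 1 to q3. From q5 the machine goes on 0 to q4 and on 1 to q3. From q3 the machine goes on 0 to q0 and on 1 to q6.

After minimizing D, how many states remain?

States {q1,q2} cannot be reached from the start state, so discard them.
P0 = {q3,q6} | {q0,q4,q5}.
Refine {q0,q4,q5} on symbol 0: members go to different blocks, giving {q0,q4} and {q5}.
Refine {q0,q4} on symbol 1: members go to different blocks, giving {q0} and {q4}.
The partition is now stable with 4 blocks: {q3,q6} | {q0} | {q5} | {q4}.

4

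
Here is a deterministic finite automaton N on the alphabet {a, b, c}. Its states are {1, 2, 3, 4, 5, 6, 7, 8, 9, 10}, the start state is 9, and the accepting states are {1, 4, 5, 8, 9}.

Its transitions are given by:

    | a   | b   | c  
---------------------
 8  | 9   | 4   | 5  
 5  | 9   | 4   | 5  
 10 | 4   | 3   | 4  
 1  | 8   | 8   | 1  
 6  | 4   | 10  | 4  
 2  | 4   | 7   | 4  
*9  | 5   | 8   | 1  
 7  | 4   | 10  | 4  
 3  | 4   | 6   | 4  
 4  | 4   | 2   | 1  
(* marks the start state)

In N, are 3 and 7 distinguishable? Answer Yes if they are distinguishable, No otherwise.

No

Every state is reachable, so we keep all 10.
Initial partition by acceptance: {1,4,5,8,9} | {2,3,6,7,10}.
On input b, block {1,4,5,8,9} splits into {1,5,8,9} and {4}.
Refine {1,5,8,9} on symbol b: members go to different blocks, giving {1,9} and {5,8}.
Stable partition: {1,9} | {2,3,6,7,10} | {4} | {5,8} — 4 equivalence classes.
3 and 7 lie in the same block of the stable partition, so they are equivalent — no string distinguishes them.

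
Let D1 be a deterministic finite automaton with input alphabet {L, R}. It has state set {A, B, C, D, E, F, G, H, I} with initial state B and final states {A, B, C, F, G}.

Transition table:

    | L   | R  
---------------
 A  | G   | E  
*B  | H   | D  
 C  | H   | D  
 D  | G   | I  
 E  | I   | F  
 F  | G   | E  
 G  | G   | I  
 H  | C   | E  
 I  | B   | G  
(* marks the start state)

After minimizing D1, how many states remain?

7

First remove the unreachable states {A}; 8 states remain.
Start with accepting vs non-accepting: {B,C,F,G} | {D,E,H,I}.
On input L, block {B,C,F,G} splits into {B,C} and {F,G}.
Split {D,E,H,I} by δ(·,L) → {H,I} and {D} and {E}.
Refine {H,I} on symbol R: members go to different blocks, giving {H} and {I}.
On input R, block {F,G} splits into {F} and {G}.
The partition is now stable with 7 blocks: {B,C} | {H} | {F} | {D} | {E} | {I} | {G}.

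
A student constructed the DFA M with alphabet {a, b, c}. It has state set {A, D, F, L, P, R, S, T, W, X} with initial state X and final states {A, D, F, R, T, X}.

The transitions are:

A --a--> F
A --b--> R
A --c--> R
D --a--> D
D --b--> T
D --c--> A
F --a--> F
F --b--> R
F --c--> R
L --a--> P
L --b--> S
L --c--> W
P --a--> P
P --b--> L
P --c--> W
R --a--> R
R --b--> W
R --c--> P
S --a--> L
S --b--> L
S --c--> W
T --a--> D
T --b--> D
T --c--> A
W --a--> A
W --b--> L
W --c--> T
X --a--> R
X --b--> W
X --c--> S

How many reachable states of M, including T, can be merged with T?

2

Start with accepting vs non-accepting: {A,D,F,R,T,X} | {L,P,S,W}.
Refine {A,D,F,R,T,X} on symbol b: members go to different blocks, giving {A,D,F,T} and {R,X}.
Split {A,D,F,T} by δ(·,b) → {A,F} and {D,T}.
Split {L,P,S,W} by δ(·,a) → {L,P,S} and {W}.
Stable partition: {A,F} | {L,P,S} | {R,X} | {D,T} | {W} — 5 equivalence classes.
The equivalence class containing T is {D,T}, of size 2.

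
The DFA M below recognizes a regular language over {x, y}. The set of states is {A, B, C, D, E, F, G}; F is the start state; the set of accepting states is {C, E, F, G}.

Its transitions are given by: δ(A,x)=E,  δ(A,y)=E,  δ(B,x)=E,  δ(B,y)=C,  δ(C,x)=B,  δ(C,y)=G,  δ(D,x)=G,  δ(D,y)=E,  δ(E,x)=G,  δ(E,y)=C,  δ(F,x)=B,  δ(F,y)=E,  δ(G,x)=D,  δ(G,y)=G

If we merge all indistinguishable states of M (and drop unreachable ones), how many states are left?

6

First remove the unreachable states {A}; 6 states remain.
Start with accepting vs non-accepting: {C,E,F,G} | {B,D}.
Split {C,E,F,G} by δ(·,x) → {C,F,G} and {E}.
On input y, block {C,F,G} splits into {C,G} and {F}.
Split {B,D} by δ(·,x) → {B} and {D}.
On input x, block {C,G} splits into {C} and {G}.
The partition is now stable with 6 blocks: {C} | {B} | {E} | {F} | {D} | {G}.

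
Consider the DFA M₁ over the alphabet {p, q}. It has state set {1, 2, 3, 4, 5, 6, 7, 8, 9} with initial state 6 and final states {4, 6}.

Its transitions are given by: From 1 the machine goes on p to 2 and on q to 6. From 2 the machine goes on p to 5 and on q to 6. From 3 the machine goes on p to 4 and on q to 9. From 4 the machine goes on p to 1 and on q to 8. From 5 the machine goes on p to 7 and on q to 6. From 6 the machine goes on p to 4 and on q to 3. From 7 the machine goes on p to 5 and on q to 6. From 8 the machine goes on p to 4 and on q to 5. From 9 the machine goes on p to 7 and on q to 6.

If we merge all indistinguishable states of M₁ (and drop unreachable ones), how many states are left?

4

Every state is reachable, so we keep all 9.
Start with accepting vs non-accepting: {4,6} | {1,2,3,5,7,8,9}.
Refine {4,6} on symbol p: members go to different blocks, giving {4} and {6}.
Refine {1,2,3,5,7,8,9} on symbol p: members go to different blocks, giving {1,2,5,7,9} and {3,8}.
The partition is now stable with 4 blocks: {4} | {1,2,5,7,9} | {6} | {3,8}.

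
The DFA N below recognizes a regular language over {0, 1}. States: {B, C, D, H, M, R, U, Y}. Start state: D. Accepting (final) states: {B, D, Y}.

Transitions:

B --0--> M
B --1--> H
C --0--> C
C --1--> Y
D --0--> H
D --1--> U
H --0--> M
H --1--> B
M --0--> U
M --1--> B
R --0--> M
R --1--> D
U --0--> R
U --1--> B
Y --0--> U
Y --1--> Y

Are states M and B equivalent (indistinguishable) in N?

No

States {C,Y} cannot be reached from the start state, so discard them.
P0 = {B,D} | {H,M,R,U}.
No further refinement is possible. Final partition (2 blocks): {B,D} | {H,M,R,U}.
M and B end up in different blocks, so they are distinguishable. For instance, the string 'ε' is accepted from only B.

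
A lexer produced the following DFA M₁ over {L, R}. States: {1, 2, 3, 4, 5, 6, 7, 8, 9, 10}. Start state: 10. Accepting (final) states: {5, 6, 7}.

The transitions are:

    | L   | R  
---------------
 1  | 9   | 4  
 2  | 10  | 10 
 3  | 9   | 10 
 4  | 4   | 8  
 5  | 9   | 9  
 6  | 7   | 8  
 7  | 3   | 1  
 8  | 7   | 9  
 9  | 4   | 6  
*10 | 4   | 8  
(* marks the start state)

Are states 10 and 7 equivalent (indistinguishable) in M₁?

No

First remove the unreachable states {2,5}; 8 states remain.
Initial partition by acceptance: {6,7} | {1,3,4,8,9,10}.
Refine {6,7} on symbol L: members go to different blocks, giving {6} and {7}.
On input L, block {1,3,4,8,9,10} splits into {1,3,4,9,10} and {8}.
Refine {1,3,4,9,10} on symbol R: members go to different blocks, giving {1,3} and {4,10} and {9}.
The partition is now stable with 6 blocks: {6} | {1,3} | {7} | {8} | {4,10} | {9}.
10 and 7 end up in different blocks, so they are distinguishable. For instance, the string 'ε' is accepted from only 7.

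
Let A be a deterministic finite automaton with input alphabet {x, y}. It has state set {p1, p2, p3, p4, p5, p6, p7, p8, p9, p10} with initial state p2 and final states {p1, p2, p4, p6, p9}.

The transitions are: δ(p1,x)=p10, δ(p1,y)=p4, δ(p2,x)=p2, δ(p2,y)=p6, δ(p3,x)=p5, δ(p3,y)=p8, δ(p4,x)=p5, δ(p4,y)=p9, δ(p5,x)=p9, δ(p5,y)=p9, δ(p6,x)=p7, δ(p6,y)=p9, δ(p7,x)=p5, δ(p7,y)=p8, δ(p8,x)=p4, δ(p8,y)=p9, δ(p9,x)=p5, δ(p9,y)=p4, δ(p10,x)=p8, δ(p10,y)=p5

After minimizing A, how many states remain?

5

Reachable states from the start: {p2,p4,p5,p6,p7,p8,p9}. Unreachable: {p1,p3,p10} — drop them.
P0 = {p2,p4,p6,p9} | {p5,p7,p8}.
Refine {p2,p4,p6,p9} on symbol x: members go to different blocks, giving {p4,p6,p9} and {p2}.
Refine {p5,p7,p8} on symbol x: members go to different blocks, giving {p5,p8} and {p7}.
On input x, block {p4,p6,p9} splits into {p4,p9} and {p6}.
No further refinement is possible. Final partition (5 blocks): {p4,p9} | {p5,p8} | {p2} | {p7} | {p6}.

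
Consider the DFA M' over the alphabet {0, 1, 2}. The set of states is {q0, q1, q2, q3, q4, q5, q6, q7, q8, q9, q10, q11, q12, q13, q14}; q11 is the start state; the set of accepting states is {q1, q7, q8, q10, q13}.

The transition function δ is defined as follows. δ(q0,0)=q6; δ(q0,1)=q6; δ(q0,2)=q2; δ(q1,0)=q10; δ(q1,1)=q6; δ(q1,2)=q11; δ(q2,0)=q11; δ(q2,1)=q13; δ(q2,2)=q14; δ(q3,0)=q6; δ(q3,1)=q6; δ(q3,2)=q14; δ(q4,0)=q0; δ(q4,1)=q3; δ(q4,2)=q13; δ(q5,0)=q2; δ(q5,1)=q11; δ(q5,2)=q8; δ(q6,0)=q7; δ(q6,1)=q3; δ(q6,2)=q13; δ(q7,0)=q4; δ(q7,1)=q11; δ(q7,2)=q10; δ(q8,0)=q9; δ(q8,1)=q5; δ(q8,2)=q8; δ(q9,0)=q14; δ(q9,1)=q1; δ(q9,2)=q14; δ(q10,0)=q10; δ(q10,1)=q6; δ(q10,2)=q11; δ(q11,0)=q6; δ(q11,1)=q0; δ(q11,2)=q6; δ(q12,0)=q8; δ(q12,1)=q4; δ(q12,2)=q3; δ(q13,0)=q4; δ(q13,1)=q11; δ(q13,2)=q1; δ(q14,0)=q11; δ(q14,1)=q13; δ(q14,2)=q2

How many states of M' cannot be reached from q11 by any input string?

4

BFS from q11 reaches {q0, q1, q2, q3, q4, q6, q7, q10, q11, q13, q14}; the 4 state(s) q5, q8, q9, q12 are never visited.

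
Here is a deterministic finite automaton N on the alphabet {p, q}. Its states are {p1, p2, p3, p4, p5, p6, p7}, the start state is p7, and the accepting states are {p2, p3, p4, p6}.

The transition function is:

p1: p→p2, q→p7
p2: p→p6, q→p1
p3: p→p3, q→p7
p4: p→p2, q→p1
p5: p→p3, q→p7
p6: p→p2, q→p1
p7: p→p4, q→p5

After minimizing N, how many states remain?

2

All states are reachable from the start state.
Initial partition by acceptance: {p2,p3,p4,p6} | {p1,p5,p7}.
The partition is now stable with 2 blocks: {p2,p3,p4,p6} | {p1,p5,p7}.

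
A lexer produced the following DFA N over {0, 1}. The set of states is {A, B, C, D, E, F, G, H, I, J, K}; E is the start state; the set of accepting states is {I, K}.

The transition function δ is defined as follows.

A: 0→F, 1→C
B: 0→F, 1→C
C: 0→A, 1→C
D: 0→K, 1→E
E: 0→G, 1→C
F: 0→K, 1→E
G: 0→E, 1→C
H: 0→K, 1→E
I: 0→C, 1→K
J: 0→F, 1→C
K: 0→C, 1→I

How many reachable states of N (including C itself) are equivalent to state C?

1

Reachable states from the start: {A,C,E,F,G,I,K}. Unreachable: {B,D,H,J} — drop them.
Start with accepting vs non-accepting: {I,K} | {A,C,E,F,G}.
Split {A,C,E,F,G} by δ(·,0) → {A,C,E,G} and {F}.
Split {A,C,E,G} by δ(·,0) → {C,E,G} and {A}.
Split {C,E,G} by δ(·,0) → {E,G} and {C}.
Stable partition: {I,K} | {E,G} | {F} | {A} | {C} — 5 equivalence classes.
The equivalence class containing C is {C}, of size 1.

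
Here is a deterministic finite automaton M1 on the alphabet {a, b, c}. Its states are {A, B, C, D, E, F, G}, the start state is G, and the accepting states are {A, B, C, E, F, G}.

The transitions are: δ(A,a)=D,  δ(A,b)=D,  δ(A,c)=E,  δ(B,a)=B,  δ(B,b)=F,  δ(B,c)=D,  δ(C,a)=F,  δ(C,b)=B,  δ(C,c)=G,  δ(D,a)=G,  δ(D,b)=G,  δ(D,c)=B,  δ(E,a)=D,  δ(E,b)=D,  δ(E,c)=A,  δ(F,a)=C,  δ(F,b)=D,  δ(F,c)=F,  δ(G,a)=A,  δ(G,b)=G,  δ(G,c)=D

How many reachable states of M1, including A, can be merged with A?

Start with accepting vs non-accepting: {A,B,C,E,F,G} | {D}.
On input a, block {A,B,C,E,F,G} splits into {B,C,F,G} and {A,E}.
On input a, block {B,C,F,G} splits into {B,C,F} and {G}.
Refine {B,C,F} on symbol b: members go to different blocks, giving {B,C} and {F}.
Split {B,C} by δ(·,a) → {B} and {C}.
No further refinement is possible. Final partition (6 blocks): {B} | {D} | {A,E} | {G} | {F} | {C}.
The equivalence class containing A is {A,E}, of size 2.

2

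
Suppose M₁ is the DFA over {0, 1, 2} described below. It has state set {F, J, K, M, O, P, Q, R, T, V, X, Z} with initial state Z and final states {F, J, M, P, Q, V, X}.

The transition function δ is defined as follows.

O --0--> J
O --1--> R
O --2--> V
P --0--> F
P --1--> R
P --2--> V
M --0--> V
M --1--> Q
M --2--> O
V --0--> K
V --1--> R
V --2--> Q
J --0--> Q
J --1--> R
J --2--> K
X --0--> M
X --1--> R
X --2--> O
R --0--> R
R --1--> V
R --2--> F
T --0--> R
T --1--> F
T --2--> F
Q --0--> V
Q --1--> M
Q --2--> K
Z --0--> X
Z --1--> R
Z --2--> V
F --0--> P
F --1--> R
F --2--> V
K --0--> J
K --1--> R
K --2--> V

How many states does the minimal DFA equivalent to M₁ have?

First remove the unreachable states {T}; 11 states remain.
Initial partition by acceptance: {F,J,M,P,Q,V,X} | {K,O,R,Z}.
Refine {F,J,M,P,Q,V,X} on symbol 0: members go to different blocks, giving {F,J,M,P,Q,X} and {V}.
Refine {F,J,M,P,Q,X} on symbol 0: members go to different blocks, giving {F,J,P,X} and {M,Q}.
Refine {F,J,P,X} on symbol 0: members go to different blocks, giving {J,X} and {F,P}.
On input 0, block {K,O,R,Z} splits into {K,O,Z} and {R}.
The partition is now stable with 6 blocks: {J,X} | {K,O,Z} | {V} | {M,Q} | {F,P} | {R}.

6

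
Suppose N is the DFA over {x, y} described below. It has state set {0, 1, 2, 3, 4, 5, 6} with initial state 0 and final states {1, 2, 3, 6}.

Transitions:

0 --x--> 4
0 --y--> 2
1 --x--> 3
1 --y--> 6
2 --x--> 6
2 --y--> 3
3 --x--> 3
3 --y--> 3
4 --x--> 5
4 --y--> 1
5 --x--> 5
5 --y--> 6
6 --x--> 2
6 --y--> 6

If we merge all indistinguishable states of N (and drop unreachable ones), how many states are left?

All states are reachable from the start state.
Initial partition by acceptance: {1,2,3,6} | {0,4,5}.
No further refinement is possible. Final partition (2 blocks): {1,2,3,6} | {0,4,5}.

2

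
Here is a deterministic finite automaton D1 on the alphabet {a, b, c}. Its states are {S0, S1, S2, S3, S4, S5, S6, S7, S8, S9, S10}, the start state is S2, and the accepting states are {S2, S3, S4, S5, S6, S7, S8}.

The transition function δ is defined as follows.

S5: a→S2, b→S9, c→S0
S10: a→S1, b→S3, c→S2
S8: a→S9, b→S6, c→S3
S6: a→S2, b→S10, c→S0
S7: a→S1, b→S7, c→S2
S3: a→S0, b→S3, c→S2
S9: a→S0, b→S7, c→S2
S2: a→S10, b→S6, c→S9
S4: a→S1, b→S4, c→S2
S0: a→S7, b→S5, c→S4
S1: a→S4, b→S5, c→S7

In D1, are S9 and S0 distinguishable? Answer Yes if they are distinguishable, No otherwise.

Reachable states from the start: {S0,S1,S2,S3,S4,S5,S6,S7,S9,S10}. Unreachable: {S8} — drop them.
Start with accepting vs non-accepting: {S2,S3,S4,S5,S6,S7} | {S0,S1,S9,S10}.
Split {S2,S3,S4,S5,S6,S7} by δ(·,a) → {S2,S3,S4,S7} and {S5,S6}.
Refine {S2,S3,S4,S7} on symbol b: members go to different blocks, giving {S3,S4,S7} and {S2}.
On input a, block {S0,S1,S9,S10} splits into {S0,S1} and {S9,S10}.
The partition is now stable with 5 blocks: {S3,S4,S7} | {S0,S1} | {S5,S6} | {S2} | {S9,S10}.
S9 and S0 end up in different blocks, so they are distinguishable. For instance, the string 'a' is accepted from only S0.

Yes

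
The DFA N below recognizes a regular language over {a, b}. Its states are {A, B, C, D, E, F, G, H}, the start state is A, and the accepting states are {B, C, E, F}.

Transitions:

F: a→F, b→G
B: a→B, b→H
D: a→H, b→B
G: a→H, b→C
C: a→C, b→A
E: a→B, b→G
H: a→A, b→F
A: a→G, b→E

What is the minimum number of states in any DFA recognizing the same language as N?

2

States {D} cannot be reached from the start state, so discard them.
Start with accepting vs non-accepting: {B,C,E,F} | {A,G,H}.
No further refinement is possible. Final partition (2 blocks): {B,C,E,F} | {A,G,H}.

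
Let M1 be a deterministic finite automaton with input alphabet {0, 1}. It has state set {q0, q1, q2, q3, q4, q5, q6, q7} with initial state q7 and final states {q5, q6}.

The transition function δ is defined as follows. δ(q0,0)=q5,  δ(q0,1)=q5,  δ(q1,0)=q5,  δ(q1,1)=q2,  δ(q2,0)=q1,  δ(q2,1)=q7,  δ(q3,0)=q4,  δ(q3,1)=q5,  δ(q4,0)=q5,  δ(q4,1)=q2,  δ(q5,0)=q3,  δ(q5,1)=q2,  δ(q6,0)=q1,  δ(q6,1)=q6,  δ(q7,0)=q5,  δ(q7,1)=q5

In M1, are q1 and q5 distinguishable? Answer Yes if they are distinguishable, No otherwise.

Reachable states from the start: {q1,q2,q3,q4,q5,q7}. Unreachable: {q0,q6} — drop them.
P0 = {q5} | {q1,q2,q3,q4,q7}.
On input 0, block {q1,q2,q3,q4,q7} splits into {q1,q4,q7} and {q2,q3}.
Split {q1,q4,q7} by δ(·,1) → {q1,q4} and {q7}.
On input 1, block {q2,q3} splits into {q2} and {q3}.
Stable partition: {q5} | {q1,q4} | {q2} | {q7} | {q3} — 5 equivalence classes.
q1 and q5 end up in different blocks, so they are distinguishable. For instance, the string 'ε' is accepted from only q5.

Yes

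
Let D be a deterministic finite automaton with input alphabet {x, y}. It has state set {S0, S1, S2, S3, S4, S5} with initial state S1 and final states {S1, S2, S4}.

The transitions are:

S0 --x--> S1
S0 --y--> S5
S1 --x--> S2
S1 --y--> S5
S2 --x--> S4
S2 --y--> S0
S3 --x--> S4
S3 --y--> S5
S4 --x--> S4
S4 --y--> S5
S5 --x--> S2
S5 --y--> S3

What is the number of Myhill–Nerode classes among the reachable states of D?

2

All states are reachable from the start state.
P0 = {S1,S2,S4} | {S0,S3,S5}.
The partition is now stable with 2 blocks: {S1,S2,S4} | {S0,S3,S5}.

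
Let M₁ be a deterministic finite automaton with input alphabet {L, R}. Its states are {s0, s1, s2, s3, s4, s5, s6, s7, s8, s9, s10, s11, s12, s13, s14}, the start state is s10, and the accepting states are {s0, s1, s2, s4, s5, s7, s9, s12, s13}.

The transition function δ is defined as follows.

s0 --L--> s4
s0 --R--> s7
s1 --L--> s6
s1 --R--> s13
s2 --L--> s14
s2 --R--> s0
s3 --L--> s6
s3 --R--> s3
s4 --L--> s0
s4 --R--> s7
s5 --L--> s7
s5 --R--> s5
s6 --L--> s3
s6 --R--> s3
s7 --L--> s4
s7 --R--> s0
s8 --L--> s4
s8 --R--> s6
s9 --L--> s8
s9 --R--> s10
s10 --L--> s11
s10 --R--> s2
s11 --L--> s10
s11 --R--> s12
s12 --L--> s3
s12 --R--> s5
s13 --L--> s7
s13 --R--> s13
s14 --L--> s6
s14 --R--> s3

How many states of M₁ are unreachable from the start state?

4

Starting at s10 and following transitions, the reachable set is {s0, s2, s3, s4, s5, s6, s7, s10, s11, s12, s14}. That leaves s1, s8, s9, s13 unreachable — 4 in total.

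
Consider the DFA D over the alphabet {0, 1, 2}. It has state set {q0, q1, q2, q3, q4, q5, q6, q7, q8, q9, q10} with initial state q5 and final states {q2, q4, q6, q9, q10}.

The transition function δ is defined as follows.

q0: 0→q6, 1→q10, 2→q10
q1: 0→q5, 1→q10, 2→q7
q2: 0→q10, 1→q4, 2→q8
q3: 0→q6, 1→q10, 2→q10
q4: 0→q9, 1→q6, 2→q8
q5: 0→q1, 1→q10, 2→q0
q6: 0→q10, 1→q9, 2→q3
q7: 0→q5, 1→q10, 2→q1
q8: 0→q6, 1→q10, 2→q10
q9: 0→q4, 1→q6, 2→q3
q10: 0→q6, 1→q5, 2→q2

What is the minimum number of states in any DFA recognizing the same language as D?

6

P0 = {q2,q4,q6,q9,q10} | {q0,q1,q3,q5,q7,q8}.
On input 1, block {q2,q4,q6,q9,q10} splits into {q2,q4,q6,q9} and {q10}.
Split {q2,q4,q6,q9} by δ(·,0) → {q2,q6} and {q4,q9}.
On input 0, block {q0,q1,q3,q5,q7,q8} splits into {q0,q3,q8} and {q1,q5,q7}.
On input 2, block {q1,q5,q7} splits into {q1,q7} and {q5}.
No further refinement is possible. Final partition (6 blocks): {q2,q6} | {q0,q3,q8} | {q10} | {q4,q9} | {q1,q7} | {q5}.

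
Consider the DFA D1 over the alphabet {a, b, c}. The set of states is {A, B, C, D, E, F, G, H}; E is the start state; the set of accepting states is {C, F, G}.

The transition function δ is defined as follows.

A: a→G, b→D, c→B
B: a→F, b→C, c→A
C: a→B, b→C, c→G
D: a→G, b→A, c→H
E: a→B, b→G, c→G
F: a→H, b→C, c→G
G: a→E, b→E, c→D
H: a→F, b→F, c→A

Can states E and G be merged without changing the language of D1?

Start with accepting vs non-accepting: {C,F,G} | {A,B,D,E,H}.
On input b, block {C,F,G} splits into {C,F} and {G}.
Split {A,B,D,E,H} by δ(·,a) → {A,D} and {B,H} and {E}.
Stable partition: {C,F} | {A,D} | {G} | {B,H} | {E} — 5 equivalence classes.
E and G end up in different blocks, so they are distinguishable. For instance, the string 'ε' is accepted from only G.

No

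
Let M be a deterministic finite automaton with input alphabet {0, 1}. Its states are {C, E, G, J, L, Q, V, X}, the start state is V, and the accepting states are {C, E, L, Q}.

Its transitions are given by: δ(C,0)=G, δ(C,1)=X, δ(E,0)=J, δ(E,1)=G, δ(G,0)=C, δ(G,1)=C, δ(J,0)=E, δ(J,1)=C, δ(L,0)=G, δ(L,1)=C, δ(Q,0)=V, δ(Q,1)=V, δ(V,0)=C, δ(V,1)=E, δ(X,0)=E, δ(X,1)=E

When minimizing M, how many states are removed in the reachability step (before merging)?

2

Starting at V and following transitions, the reachable set is {C, E, G, J, V, X}. That leaves L, Q unreachable — 2 in total.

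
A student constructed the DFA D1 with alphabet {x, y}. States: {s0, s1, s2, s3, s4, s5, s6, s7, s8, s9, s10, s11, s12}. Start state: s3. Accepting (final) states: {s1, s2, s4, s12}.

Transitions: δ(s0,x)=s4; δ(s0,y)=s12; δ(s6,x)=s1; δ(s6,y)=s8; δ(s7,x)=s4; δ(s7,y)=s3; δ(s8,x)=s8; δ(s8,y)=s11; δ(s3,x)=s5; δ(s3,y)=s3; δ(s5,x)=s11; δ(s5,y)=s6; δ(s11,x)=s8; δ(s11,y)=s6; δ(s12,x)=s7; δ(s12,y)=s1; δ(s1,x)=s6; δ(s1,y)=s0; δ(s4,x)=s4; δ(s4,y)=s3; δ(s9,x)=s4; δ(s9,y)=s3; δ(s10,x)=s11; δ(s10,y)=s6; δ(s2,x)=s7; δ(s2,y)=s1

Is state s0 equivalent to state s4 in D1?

Reachable states from the start: {s0,s1,s3,s4,s5,s6,s7,s8,s11,s12}. Unreachable: {s2,s9,s10} — drop them.
Start with accepting vs non-accepting: {s1,s4,s12} | {s0,s3,s5,s6,s7,s8,s11}.
On input x, block {s1,s4,s12} splits into {s1,s12} and {s4}.
On input y, block {s1,s12} splits into {s1} and {s12}.
Refine {s0,s3,s5,s6,s7,s8,s11} on symbol x: members go to different blocks, giving {s3,s5,s8,s11} and {s0,s7} and {s6}.
On input y, block {s3,s5,s8,s11} splits into {s3,s8} and {s5,s11}.
On input x, block {s3,s8} splits into {s3} and {s8}.
Split {s0,s7} by δ(·,y) → {s0} and {s7}.
Split {s5,s11} by δ(·,x) → {s5} and {s11}.
No further refinement is possible. Final partition (10 blocks): {s1} | {s3} | {s4} | {s12} | {s0} | {s6} | {s5} | {s8} | {s7} | {s11}.
s0 and s4 end up in different blocks, so they are distinguishable. For instance, the string 'ε' is accepted from only s4.

No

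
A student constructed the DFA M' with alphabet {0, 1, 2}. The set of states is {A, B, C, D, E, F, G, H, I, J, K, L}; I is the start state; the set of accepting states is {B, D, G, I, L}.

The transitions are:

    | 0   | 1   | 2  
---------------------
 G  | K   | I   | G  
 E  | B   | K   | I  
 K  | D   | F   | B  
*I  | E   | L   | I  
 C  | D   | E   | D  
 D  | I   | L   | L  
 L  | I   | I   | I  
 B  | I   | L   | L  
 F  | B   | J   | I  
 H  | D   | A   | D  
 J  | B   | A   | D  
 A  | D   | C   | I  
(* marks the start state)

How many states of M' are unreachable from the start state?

No path from I leads to G, H; the other 10 states are all reachable.

2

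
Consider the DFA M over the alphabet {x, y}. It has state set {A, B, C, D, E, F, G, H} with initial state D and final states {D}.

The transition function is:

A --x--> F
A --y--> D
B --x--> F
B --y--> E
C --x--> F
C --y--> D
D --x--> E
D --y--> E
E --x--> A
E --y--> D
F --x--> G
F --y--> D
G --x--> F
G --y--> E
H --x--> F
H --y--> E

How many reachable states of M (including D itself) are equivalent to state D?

First remove the unreachable states {B,C,H}; 5 states remain.
P0 = {D} | {A,E,F,G}.
Refine {A,E,F,G} on symbol y: members go to different blocks, giving {A,E,F} and {G}.
Refine {A,E,F} on symbol x: members go to different blocks, giving {A,E} and {F}.
Refine {A,E} on symbol x: members go to different blocks, giving {A} and {E}.
The partition is now stable with 5 blocks: {D} | {A} | {G} | {F} | {E}.
The equivalence class containing D is {D}, of size 1.

1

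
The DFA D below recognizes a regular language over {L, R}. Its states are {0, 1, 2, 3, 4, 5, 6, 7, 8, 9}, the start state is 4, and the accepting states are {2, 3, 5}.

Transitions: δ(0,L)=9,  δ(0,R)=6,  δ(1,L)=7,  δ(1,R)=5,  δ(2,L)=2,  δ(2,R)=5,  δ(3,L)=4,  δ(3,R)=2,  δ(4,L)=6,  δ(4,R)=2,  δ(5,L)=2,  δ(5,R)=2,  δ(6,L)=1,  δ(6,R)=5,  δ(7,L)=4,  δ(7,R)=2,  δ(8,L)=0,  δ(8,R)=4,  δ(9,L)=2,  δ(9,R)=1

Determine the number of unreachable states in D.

BFS from 4 reaches {1, 2, 4, 5, 6, 7}; the 4 state(s) 0, 3, 8, 9 are never visited.

4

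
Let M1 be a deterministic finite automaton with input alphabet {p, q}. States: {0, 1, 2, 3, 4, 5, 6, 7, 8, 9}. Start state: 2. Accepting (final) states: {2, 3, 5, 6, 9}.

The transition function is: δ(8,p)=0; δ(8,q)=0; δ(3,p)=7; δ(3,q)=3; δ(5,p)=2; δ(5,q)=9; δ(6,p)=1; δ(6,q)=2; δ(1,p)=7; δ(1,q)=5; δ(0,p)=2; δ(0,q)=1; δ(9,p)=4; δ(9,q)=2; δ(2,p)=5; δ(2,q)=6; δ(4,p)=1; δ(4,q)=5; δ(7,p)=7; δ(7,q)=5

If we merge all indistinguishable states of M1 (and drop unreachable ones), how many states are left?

Reachable states from the start: {1,2,4,5,6,7,9}. Unreachable: {0,3,8} — drop them.
P0 = {2,5,6,9} | {1,4,7}.
Split {2,5,6,9} by δ(·,p) → {2,5} and {6,9}.
The partition is now stable with 3 blocks: {2,5} | {1,4,7} | {6,9}.

3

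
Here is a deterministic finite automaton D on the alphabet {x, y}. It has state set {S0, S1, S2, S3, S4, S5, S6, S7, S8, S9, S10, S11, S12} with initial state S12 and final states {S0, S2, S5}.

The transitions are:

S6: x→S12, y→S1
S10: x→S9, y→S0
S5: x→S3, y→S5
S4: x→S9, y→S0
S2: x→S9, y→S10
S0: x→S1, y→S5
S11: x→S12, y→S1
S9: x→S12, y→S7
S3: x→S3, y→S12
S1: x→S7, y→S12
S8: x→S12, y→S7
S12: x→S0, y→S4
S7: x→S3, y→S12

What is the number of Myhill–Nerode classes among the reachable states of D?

5

States {S2,S6,S8,S10,S11} cannot be reached from the start state, so discard them.
P0 = {S0,S5} | {S1,S3,S4,S7,S9,S12}.
On input x, block {S1,S3,S4,S7,S9,S12} splits into {S1,S3,S4,S7,S9} and {S12}.
Refine {S1,S3,S4,S7,S9} on symbol x: members go to different blocks, giving {S1,S3,S4,S7} and {S9}.
On input x, block {S1,S3,S4,S7} splits into {S1,S3,S7} and {S4}.
No further refinement is possible. Final partition (5 blocks): {S0,S5} | {S1,S3,S7} | {S12} | {S9} | {S4}.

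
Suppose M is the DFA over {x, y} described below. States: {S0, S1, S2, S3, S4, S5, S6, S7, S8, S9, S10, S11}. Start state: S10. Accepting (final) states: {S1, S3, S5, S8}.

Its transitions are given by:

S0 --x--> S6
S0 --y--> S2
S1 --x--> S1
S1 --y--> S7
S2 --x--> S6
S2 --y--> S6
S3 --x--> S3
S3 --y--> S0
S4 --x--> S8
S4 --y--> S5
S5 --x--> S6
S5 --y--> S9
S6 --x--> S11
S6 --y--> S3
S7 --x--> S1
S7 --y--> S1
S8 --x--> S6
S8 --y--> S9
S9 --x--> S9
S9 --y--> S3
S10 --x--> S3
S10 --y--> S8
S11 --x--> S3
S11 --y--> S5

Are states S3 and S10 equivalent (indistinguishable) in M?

States {S1,S4,S7} cannot be reached from the start state, so discard them.
P0 = {S3,S5,S8} | {S0,S2,S6,S9,S10,S11}.
Refine {S3,S5,S8} on symbol x: members go to different blocks, giving {S5,S8} and {S3}.
Refine {S0,S2,S6,S9,S10,S11} on symbol x: members go to different blocks, giving {S0,S2,S6,S9} and {S10,S11}.
Split {S0,S2,S6,S9} by δ(·,x) → {S0,S2,S9} and {S6}.
On input x, block {S0,S2,S9} splits into {S0,S2} and {S9}.
Split {S0,S2} by δ(·,y) → {S0} and {S2}.
The partition is now stable with 7 blocks: {S5,S8} | {S0} | {S3} | {S10,S11} | {S6} | {S9} | {S2}.
S3 and S10 end up in different blocks, so they are distinguishable. For instance, the string 'ε' is accepted from only S3.

No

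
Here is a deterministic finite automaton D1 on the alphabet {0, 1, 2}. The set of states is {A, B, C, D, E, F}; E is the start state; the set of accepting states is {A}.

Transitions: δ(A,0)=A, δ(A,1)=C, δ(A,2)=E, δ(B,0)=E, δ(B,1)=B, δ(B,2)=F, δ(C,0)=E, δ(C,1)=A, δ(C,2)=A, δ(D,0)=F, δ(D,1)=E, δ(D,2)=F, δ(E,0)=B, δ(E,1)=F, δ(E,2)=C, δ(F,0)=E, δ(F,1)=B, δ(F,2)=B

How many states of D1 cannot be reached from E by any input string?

BFS from E reaches {A, B, C, E, F}; the 1 state(s) D are never visited.

1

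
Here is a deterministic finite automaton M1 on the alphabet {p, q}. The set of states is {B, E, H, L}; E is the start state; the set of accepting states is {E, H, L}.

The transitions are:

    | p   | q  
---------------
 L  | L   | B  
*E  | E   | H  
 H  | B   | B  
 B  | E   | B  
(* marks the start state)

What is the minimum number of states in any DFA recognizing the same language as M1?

Reachable states from the start: {B,E,H}. Unreachable: {L} — drop them.
Initial partition by acceptance: {E,H} | {B}.
Refine {E,H} on symbol p: members go to different blocks, giving {H} and {E}.
The partition is now stable with 3 blocks: {H} | {B} | {E}.

3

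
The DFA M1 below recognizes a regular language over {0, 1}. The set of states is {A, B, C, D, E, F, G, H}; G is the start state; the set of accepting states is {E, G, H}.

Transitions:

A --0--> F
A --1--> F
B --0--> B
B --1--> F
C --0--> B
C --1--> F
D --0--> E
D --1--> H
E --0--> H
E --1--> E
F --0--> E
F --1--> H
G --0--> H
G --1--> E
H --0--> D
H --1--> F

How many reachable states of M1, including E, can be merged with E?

States {A,B,C} cannot be reached from the start state, so discard them.
P0 = {E,G,H} | {D,F}.
Refine {E,G,H} on symbol 0: members go to different blocks, giving {E,G} and {H}.
No further refinement is possible. Final partition (3 blocks): {E,G} | {D,F} | {H}.
The equivalence class containing E is {E,G}, of size 2.

2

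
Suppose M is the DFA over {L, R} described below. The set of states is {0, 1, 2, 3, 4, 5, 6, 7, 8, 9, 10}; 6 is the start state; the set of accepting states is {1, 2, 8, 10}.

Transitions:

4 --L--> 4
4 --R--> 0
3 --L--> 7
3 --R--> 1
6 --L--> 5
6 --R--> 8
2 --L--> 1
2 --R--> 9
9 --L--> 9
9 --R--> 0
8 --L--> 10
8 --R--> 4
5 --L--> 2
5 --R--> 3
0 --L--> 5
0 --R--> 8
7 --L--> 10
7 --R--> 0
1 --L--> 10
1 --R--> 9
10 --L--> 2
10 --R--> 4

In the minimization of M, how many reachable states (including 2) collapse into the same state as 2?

P0 = {1,2,8,10} | {0,3,4,5,6,7,9}.
Split {0,3,4,5,6,7,9} by δ(·,L) → {0,3,4,6,9} and {5,7}.
Split {0,3,4,6,9} by δ(·,L) → {0,3,6} and {4,9}.
Stable partition: {1,2,8,10} | {0,3,6} | {5,7} | {4,9} — 4 equivalence classes.
The equivalence class containing 2 is {1,2,8,10}, of size 4.

4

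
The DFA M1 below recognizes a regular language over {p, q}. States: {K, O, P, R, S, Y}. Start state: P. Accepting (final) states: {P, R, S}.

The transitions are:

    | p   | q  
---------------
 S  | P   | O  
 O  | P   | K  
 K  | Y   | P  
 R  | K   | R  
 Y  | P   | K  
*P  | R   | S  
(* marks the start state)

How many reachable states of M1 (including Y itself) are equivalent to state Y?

Every state is reachable, so we keep all 6.
Initial partition by acceptance: {P,R,S} | {K,O,Y}.
Refine {P,R,S} on symbol p: members go to different blocks, giving {P,S} and {R}.
Split {P,S} by δ(·,p) → {P} and {S}.
Split {K,O,Y} by δ(·,p) → {O,Y} and {K}.
No further refinement is possible. Final partition (5 blocks): {P} | {O,Y} | {R} | {S} | {K}.
State Y belongs to the block {O,Y}, which has 2 states.

2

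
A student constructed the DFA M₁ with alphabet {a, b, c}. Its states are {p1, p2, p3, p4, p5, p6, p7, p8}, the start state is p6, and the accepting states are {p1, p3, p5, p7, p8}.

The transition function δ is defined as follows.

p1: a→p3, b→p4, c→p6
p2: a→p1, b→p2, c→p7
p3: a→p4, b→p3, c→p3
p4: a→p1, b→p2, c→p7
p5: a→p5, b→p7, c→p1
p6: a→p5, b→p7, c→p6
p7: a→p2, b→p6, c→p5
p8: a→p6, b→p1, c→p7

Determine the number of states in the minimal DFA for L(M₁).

States {p8} cannot be reached from the start state, so discard them.
Initial partition by acceptance: {p1,p3,p5,p7} | {p2,p4,p6}.
Split {p1,p3,p5,p7} by δ(·,a) → {p1,p5} and {p3,p7}.
Refine {p1,p5} on symbol a: members go to different blocks, giving {p1} and {p5}.
Refine {p2,p4,p6} on symbol a: members go to different blocks, giving {p2,p4} and {p6}.
On input b, block {p3,p7} splits into {p3} and {p7}.
No further refinement is possible. Final partition (6 blocks): {p1} | {p2,p4} | {p3} | {p5} | {p6} | {p7}.

6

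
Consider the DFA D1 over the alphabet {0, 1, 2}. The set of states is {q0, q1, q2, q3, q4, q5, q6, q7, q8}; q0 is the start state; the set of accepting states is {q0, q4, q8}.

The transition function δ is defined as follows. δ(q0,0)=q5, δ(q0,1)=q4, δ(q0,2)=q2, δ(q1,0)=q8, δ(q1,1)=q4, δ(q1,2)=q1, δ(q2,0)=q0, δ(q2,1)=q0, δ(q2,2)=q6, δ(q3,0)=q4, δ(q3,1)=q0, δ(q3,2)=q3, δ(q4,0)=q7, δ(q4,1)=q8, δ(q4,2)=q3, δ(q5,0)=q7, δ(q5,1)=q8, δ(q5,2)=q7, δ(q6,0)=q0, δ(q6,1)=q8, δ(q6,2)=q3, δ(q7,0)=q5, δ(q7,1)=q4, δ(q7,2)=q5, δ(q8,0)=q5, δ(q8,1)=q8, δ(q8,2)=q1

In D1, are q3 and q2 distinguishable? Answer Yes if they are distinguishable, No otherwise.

Start with accepting vs non-accepting: {q0,q4,q8} | {q1,q2,q3,q5,q6,q7}.
Split {q1,q2,q3,q5,q6,q7} by δ(·,0) → {q1,q2,q3,q6} and {q5,q7}.
The partition is now stable with 3 blocks: {q0,q4,q8} | {q1,q2,q3,q6} | {q5,q7}.
q3 and q2 lie in the same block of the stable partition, so they are equivalent — no string distinguishes them.

No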